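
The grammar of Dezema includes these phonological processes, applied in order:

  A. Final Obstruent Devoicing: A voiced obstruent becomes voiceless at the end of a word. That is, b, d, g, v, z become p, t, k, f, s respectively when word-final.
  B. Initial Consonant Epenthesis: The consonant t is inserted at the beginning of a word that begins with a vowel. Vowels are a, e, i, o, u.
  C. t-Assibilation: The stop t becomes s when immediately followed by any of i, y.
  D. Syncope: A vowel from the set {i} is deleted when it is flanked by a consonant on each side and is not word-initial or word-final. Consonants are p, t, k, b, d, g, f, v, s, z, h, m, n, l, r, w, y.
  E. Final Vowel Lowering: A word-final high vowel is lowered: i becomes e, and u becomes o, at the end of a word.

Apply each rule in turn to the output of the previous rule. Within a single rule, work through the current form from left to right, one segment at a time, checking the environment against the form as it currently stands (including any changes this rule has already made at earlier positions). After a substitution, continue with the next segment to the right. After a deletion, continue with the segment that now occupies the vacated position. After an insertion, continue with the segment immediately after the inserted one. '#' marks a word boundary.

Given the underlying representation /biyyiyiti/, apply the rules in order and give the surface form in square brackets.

[byyyse]

A Final Obstruent Devoicing: no change — [biyyiyiti]
B Initial Consonant Epenthesis: no change — [biyyiyiti]
C t-Assibilation: [biyyiyiti] → [biyyiyisi]
D Syncope: [biyyiyisi] → [byyysi]
E Final Vowel Lowering: [byyysi] → [byyyse]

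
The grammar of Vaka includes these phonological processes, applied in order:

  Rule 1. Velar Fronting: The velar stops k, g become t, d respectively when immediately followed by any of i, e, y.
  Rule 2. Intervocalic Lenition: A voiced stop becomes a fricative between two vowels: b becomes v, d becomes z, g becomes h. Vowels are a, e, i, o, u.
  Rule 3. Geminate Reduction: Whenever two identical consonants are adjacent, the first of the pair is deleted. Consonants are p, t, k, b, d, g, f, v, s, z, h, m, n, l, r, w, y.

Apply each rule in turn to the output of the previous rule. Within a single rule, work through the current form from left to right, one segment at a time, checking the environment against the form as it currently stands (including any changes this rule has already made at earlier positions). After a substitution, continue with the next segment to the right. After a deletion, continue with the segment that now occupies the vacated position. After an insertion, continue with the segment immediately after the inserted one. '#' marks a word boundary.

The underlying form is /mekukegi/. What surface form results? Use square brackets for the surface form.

[mekutezi]

Rule 1 Velar Fronting: [mekukegi] → [mekutedi]
Rule 2 Intervocalic Lenition: [mekutedi] → [mekutezi]
Rule 3 Geminate Reduction: no change — [mekutezi]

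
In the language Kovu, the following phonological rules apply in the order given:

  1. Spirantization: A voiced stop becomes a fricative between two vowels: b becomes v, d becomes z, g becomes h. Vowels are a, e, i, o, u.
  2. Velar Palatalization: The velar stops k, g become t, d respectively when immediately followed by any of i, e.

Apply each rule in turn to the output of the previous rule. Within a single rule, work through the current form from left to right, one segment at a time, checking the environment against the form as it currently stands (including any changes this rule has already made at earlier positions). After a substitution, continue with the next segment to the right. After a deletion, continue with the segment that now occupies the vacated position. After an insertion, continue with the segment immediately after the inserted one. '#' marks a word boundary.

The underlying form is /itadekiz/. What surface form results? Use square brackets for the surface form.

1 Spirantization: [itadekiz] → [itazekiz]
2 Velar Palatalization: [itazekiz] → [itazetiz]

[itazetiz]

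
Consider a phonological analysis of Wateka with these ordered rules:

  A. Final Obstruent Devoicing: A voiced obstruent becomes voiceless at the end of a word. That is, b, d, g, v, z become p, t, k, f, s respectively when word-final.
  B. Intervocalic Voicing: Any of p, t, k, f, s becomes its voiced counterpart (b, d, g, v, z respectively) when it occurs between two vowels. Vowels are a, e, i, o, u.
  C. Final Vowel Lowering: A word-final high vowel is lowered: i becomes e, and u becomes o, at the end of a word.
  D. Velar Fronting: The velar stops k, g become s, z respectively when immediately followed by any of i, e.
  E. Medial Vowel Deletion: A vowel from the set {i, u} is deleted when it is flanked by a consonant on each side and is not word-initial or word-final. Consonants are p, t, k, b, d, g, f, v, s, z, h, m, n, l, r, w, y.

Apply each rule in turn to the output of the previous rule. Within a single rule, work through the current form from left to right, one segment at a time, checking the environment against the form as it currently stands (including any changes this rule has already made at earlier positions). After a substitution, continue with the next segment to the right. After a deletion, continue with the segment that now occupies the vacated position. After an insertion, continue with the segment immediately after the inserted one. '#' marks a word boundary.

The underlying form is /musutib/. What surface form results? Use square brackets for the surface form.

A Final Obstruent Devoicing: [musutib] → [musutip]
B Intervocalic Voicing: [musutip] → [muzudip]
C Final Vowel Lowering: no change — [muzudip]
D Velar Fronting: no change — [muzudip]
E Medial Vowel Deletion: [muzudip] → [mzdp]

[mzdp]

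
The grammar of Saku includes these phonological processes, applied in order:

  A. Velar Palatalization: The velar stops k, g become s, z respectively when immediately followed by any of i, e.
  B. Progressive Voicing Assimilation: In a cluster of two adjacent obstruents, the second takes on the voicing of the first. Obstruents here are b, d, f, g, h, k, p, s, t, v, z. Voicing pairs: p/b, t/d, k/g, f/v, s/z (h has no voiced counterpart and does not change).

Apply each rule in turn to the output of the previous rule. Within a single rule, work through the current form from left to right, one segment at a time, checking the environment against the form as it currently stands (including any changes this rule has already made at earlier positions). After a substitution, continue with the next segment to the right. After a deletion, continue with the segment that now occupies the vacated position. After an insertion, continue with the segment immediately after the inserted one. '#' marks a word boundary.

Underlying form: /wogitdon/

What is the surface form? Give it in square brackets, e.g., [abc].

[wozitton]

A Velar Palatalization: [wogitdon] → [wozitdon]
B Progressive Voicing Assimilation: [wozitdon] → [wozitton]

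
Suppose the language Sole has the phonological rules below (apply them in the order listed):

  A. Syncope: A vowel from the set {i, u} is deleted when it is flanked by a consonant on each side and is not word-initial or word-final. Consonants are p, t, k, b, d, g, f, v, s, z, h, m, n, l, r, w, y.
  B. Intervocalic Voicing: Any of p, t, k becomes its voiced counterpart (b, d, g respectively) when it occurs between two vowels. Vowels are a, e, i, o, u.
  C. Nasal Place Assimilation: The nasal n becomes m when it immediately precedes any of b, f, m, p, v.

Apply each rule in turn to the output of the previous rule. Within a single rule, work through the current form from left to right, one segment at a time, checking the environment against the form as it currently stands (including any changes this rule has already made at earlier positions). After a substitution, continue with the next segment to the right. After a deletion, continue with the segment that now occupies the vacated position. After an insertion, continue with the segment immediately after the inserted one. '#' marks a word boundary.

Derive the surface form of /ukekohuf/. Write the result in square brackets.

[ugegohf]

A Syncope: [ukekohuf] → [ukekohf]
B Intervocalic Voicing: [ukekohf] → [ugegohf]
C Nasal Place Assimilation: no change — [ugegohf]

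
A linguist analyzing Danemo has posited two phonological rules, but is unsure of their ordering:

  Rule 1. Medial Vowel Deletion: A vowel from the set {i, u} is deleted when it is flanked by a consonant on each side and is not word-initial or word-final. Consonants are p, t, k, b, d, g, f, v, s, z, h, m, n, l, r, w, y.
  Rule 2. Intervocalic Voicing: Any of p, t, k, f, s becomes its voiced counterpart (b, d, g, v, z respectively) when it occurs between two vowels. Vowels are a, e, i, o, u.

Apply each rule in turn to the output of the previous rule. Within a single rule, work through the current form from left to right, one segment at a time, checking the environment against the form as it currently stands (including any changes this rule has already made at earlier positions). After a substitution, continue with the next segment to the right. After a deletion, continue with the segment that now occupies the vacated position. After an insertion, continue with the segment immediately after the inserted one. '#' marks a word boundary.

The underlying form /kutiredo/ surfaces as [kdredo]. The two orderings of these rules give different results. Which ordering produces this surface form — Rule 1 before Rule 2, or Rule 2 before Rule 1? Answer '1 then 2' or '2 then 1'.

2 then 1

Order 1 then 2:
  1 Medial Vowel Deletion: [kutiredo] → [ktredo]
  2 Intervocalic Voicing: no change — [ktredo]
  result: [ktredo]
Order 2 then 1:
  2 Intervocalic Voicing: [kutiredo] → [kudiredo]
  1 Medial Vowel Deletion: [kudiredo] → [kdredo]
  result: [kdredo]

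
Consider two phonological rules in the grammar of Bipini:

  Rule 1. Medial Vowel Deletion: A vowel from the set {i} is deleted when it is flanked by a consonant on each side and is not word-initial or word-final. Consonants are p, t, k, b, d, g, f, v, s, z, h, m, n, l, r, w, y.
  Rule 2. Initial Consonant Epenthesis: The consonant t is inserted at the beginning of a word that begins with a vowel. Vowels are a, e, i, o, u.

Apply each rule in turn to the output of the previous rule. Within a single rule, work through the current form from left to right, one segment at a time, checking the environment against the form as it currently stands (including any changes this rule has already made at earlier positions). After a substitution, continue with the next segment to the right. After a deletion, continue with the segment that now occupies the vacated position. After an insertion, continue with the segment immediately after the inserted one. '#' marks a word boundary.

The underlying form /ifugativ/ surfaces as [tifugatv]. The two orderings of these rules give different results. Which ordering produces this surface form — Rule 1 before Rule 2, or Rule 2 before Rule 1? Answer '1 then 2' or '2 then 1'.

1 then 2

Order 1 then 2:
  1 Medial Vowel Deletion: [ifugativ] → [ifugatv]
  2 Initial Consonant Epenthesis: [ifugatv] → [tifugatv]
  result: [tifugatv]
Order 2 then 1:
  2 Initial Consonant Epenthesis: [ifugativ] → [tifugativ]
  1 Medial Vowel Deletion: [tifugativ] → [tfugatv]
  result: [tfugatv]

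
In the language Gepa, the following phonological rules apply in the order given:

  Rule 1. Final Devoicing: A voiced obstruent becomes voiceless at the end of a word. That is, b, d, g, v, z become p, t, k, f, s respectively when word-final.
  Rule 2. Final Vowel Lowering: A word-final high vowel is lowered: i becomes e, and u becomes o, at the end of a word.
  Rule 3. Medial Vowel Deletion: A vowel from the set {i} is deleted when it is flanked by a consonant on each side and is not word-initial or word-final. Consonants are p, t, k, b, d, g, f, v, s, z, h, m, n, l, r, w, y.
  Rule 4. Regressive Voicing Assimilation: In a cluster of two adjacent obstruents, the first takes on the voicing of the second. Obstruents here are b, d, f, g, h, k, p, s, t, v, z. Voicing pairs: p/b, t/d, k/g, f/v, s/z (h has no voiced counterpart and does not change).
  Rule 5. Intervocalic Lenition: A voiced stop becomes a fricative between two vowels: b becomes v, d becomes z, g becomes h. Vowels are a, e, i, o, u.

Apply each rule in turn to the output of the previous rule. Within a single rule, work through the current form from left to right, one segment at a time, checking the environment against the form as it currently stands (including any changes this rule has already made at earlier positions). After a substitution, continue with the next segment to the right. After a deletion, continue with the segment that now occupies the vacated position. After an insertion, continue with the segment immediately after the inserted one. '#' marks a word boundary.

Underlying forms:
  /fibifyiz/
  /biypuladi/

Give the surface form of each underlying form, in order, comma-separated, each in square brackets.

[vpfys], [bypulaze]

/fibifyiz/:
  Rule 1 Final Devoicing: [fibifyiz] → [fibifyis]
  Rule 2 Final Vowel Lowering: no change — [fibifyis]
  Rule 3 Medial Vowel Deletion: [fibifyis] → [fbfys]
  Rule 4 Regressive Voicing Assimilation: [fbfys] → [vpfys]
  Rule 5 Intervocalic Lenition: no change — [vpfys]
/biypuladi/:
  Rule 1 Final Devoicing: no change — [biypuladi]
  Rule 2 Final Vowel Lowering: [biypuladi] → [biypulade]
  Rule 3 Medial Vowel Deletion: [biypulade] → [bypulade]
  Rule 4 Regressive Voicing Assimilation: no change — [bypulade]
  Rule 5 Intervocalic Lenition: [bypulade] → [bypulaze]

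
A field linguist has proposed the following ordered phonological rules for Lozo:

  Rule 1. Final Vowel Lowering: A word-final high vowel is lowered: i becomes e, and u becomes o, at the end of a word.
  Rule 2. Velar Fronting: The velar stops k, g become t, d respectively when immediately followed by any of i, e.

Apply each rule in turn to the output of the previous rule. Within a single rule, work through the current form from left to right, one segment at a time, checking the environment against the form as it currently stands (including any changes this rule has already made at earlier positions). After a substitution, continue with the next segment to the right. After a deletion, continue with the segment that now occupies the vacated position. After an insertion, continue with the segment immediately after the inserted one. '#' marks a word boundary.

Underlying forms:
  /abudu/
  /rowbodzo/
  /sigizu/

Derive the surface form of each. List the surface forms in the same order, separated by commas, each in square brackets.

[abudo], [rowbodzo], [sidizo]

/abudu/:
  Rule 1 Final Vowel Lowering: [abudu] → [abudo]
  Rule 2 Velar Fronting: no change — [abudo]
/rowbodzo/:
  Rule 1 Final Vowel Lowering: no change — [rowbodzo]
  Rule 2 Velar Fronting: no change — [rowbodzo]
/sigizu/:
  Rule 1 Final Vowel Lowering: [sigizu] → [sigizo]
  Rule 2 Velar Fronting: [sigizo] → [sidizo]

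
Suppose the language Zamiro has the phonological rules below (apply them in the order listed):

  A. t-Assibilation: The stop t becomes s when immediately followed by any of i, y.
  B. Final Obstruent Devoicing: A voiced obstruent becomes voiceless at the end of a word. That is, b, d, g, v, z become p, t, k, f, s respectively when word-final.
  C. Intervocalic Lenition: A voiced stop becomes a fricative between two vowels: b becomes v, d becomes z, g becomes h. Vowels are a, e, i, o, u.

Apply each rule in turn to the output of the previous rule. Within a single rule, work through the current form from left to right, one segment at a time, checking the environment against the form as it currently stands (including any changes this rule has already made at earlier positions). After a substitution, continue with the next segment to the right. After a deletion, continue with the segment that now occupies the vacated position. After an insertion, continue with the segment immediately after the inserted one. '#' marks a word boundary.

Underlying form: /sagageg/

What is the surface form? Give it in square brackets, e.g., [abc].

[sahahek]

A t-Assibilation: no change — [sagageg]
B Final Obstruent Devoicing: [sagageg] → [sagagek]
C Intervocalic Lenition: [sagagek] → [sahahek]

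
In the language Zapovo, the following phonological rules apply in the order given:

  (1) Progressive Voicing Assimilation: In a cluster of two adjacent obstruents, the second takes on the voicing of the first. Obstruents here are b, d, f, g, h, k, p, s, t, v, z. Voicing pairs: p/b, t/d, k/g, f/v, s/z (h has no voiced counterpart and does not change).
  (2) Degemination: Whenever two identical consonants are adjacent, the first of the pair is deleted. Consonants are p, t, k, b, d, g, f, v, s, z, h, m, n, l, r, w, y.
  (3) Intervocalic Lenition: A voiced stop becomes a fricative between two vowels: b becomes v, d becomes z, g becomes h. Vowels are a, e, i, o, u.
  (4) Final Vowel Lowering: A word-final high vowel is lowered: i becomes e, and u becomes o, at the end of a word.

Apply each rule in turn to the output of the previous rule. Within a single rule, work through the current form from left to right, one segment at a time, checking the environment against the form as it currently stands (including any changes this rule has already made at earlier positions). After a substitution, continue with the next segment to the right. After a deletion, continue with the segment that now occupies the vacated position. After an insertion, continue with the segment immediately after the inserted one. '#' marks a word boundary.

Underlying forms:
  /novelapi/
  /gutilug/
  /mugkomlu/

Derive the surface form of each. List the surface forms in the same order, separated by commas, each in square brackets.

[novelape], [gutilug], [muhomlo]

/novelapi/:
  (1) Progressive Voicing Assimilation: no change — [novelapi]
  (2) Degemination: no change — [novelapi]
  (3) Intervocalic Lenition: no change — [novelapi]
  (4) Final Vowel Lowering: [novelapi] → [novelape]
/gutilug/:
  (1) Progressive Voicing Assimilation: no change — [gutilug]
  (2) Degemination: no change — [gutilug]
  (3) Intervocalic Lenition: no change — [gutilug]
  (4) Final Vowel Lowering: no change — [gutilug]
/mugkomlu/:
  (1) Progressive Voicing Assimilation: [mugkomlu] → [muggomlu]
  (2) Degemination: [muggomlu] → [mugomlu]
  (3) Intervocalic Lenition: [mugomlu] → [muhomlu]
  (4) Final Vowel Lowering: [muhomlu] → [muhomlo]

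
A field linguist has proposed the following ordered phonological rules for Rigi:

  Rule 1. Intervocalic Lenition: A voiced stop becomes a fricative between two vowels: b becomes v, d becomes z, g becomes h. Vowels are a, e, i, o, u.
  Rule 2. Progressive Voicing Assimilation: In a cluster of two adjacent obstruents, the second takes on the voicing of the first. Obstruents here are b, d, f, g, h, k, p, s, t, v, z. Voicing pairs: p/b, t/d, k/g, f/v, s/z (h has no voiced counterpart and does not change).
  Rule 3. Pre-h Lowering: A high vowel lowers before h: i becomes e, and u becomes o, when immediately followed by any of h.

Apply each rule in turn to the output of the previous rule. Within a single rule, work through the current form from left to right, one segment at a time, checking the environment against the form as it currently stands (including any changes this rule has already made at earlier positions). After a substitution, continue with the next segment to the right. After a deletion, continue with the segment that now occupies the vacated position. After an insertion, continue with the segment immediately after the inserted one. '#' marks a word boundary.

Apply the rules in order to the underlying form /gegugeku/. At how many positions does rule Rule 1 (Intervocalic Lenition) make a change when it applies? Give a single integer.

2

Rule 1 Intervocalic Lenition: [gegugeku] → [gehuheku]
Rule 2 Progressive Voicing Assimilation: no change — [gehuheku]
Rule 3 Pre-h Lowering: [gehuheku] → [gehoheku]
Rule Rule 1 changed 2 position(s).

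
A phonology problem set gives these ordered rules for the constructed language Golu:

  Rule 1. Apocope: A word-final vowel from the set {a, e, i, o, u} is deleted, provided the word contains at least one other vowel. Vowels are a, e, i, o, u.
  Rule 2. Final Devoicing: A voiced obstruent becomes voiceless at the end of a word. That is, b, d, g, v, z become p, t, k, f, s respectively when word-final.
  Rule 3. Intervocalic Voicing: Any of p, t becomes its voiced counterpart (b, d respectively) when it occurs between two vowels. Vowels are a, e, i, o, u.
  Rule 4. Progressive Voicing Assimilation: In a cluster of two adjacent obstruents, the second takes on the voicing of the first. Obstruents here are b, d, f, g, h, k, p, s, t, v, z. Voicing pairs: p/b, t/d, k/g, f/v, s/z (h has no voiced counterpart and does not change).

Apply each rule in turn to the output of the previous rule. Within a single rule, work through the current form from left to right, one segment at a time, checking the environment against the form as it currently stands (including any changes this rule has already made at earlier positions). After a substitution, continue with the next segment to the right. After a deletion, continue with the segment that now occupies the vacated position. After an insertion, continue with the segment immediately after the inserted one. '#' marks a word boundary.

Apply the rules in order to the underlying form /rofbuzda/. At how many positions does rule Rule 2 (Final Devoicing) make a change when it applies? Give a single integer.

Rule 1 Apocope: [rofbuzda] → [rofbuzd]
Rule 2 Final Devoicing: [rofbuzd] → [rofbuzt]
Rule 3 Intervocalic Voicing: no change — [rofbuzt]
Rule 4 Progressive Voicing Assimilation: [rofbuzt] → [rofpuzd]
Rule Rule 2 changed 1 position(s).

1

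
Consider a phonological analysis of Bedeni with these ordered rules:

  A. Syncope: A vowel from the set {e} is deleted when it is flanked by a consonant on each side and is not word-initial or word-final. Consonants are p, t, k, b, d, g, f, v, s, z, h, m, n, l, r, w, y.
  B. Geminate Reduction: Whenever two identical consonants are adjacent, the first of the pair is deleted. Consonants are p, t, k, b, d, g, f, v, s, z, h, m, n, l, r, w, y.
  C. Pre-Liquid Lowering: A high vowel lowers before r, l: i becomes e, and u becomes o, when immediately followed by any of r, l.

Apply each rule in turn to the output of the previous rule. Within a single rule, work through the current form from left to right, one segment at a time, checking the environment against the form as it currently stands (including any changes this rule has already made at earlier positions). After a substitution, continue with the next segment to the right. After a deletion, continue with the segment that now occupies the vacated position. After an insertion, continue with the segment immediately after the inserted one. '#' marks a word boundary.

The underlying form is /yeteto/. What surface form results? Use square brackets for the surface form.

A Syncope: [yeteto] → [ytto]
B Geminate Reduction: [ytto] → [yto]
C Pre-Liquid Lowering: no change — [yto]

[yto]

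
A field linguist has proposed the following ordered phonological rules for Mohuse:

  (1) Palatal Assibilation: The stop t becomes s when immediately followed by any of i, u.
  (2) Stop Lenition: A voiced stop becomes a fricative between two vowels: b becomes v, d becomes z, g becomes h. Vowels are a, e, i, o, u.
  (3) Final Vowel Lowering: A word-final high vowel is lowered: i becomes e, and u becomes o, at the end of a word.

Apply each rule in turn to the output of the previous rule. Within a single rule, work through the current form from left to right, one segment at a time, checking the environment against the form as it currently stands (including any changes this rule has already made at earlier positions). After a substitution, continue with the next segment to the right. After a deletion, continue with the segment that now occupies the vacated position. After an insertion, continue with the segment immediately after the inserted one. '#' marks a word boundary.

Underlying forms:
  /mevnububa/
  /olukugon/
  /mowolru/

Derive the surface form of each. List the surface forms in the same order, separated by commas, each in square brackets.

/mevnububa/:
  (1) Palatal Assibilation: no change — [mevnububa]
  (2) Stop Lenition: [mevnububa] → [mevnuvuva]
  (3) Final Vowel Lowering: no change — [mevnuvuva]
/olukugon/:
  (1) Palatal Assibilation: no change — [olukugon]
  (2) Stop Lenition: [olukugon] → [olukuhon]
  (3) Final Vowel Lowering: no change — [olukuhon]
/mowolru/:
  (1) Palatal Assibilation: no change — [mowolru]
  (2) Stop Lenition: no change — [mowolru]
  (3) Final Vowel Lowering: [mowolru] → [mowolro]

[mevnuvuva], [olukuhon], [mowolro]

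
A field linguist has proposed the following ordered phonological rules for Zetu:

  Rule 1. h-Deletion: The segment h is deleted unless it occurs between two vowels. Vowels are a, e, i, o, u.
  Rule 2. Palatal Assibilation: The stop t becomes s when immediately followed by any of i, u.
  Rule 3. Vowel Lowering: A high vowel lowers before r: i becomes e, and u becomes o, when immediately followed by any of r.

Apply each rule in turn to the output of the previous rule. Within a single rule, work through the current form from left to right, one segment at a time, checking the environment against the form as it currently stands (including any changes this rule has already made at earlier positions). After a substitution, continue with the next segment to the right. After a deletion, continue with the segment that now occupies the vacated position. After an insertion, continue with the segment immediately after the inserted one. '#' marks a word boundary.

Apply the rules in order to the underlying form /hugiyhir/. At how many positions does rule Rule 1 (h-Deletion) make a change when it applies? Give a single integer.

2

Rule 1 h-Deletion: [hugiyhir] → [ugiyir]
Rule 2 Palatal Assibilation: no change — [ugiyir]
Rule 3 Vowel Lowering: [ugiyir] → [ugiyer]
Rule Rule 1 changed 2 position(s).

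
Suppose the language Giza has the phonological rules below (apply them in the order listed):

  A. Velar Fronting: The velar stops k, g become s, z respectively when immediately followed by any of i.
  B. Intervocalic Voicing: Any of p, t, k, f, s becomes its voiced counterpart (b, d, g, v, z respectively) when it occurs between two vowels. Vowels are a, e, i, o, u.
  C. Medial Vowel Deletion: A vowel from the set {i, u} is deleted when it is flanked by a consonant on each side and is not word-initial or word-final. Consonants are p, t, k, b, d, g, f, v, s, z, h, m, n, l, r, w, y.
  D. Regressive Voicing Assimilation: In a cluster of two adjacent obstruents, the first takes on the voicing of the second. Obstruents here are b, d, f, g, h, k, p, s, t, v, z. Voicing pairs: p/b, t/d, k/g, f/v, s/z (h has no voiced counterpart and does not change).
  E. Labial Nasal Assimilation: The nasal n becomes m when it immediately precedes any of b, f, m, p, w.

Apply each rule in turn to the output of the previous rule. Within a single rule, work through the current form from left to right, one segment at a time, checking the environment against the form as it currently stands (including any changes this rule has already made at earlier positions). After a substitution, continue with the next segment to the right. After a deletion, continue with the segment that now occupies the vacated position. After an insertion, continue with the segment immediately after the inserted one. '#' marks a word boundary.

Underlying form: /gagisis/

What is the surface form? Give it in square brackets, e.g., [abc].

A Velar Fronting: [gagisis] → [gazisis]
B Intervocalic Voicing: [gazisis] → [gazizis]
C Medial Vowel Deletion: [gazizis] → [gazzs]
D Regressive Voicing Assimilation: [gazzs] → [gazss]
E Labial Nasal Assimilation: no change — [gazss]

[gazss]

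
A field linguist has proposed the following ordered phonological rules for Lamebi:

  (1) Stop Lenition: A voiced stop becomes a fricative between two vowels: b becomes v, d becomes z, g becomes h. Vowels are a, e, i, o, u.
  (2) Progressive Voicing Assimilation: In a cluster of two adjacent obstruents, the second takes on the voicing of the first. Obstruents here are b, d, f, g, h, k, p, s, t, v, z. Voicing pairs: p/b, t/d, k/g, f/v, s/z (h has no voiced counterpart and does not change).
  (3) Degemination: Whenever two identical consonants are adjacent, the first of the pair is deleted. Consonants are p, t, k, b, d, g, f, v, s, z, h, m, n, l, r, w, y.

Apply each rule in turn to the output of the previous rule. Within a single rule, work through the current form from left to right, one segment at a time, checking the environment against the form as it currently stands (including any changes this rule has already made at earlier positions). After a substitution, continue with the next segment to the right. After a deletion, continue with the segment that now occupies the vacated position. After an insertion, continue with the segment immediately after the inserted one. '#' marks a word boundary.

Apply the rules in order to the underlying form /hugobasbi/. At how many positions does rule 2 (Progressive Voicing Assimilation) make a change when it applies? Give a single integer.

(1) Stop Lenition: [hugobasbi] → [huhovasbi]
(2) Progressive Voicing Assimilation: [huhovasbi] → [huhovaspi]
(3) Degemination: no change — [huhovaspi]
Rule 2 changed 1 position(s).

1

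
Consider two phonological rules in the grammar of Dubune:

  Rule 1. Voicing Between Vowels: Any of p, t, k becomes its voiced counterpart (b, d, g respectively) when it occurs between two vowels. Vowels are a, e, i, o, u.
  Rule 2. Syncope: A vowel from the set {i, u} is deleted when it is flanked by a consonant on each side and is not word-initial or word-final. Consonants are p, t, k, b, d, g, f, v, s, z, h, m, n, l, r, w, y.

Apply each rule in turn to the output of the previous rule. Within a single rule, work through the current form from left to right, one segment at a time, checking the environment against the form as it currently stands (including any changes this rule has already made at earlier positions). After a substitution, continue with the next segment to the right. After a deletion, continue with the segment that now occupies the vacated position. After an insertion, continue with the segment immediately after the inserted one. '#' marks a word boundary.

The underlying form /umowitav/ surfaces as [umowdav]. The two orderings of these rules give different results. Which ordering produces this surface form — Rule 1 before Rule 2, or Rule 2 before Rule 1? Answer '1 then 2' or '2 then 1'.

Order 1 then 2:
  1 Voicing Between Vowels: [umowitav] → [umowidav]
  2 Syncope: [umowidav] → [umowdav]
  result: [umowdav]
Order 2 then 1:
  2 Syncope: [umowitav] → [umowtav]
  1 Voicing Between Vowels: no change — [umowtav]
  result: [umowtav]

1 then 2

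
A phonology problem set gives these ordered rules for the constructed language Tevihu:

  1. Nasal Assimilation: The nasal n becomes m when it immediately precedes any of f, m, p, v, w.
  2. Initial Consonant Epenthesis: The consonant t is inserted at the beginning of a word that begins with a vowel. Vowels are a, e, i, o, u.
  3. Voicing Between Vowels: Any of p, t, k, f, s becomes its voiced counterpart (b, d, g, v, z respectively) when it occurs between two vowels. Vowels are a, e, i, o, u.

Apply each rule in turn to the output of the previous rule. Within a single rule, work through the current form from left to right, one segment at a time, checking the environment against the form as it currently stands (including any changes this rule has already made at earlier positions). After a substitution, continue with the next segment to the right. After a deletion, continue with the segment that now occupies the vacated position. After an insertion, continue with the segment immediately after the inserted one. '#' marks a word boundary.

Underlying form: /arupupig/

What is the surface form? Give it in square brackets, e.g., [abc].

[tarububig]

1 Nasal Assimilation: no change — [arupupig]
2 Initial Consonant Epenthesis: [arupupig] → [tarupupig]
3 Voicing Between Vowels: [tarupupig] → [tarububig]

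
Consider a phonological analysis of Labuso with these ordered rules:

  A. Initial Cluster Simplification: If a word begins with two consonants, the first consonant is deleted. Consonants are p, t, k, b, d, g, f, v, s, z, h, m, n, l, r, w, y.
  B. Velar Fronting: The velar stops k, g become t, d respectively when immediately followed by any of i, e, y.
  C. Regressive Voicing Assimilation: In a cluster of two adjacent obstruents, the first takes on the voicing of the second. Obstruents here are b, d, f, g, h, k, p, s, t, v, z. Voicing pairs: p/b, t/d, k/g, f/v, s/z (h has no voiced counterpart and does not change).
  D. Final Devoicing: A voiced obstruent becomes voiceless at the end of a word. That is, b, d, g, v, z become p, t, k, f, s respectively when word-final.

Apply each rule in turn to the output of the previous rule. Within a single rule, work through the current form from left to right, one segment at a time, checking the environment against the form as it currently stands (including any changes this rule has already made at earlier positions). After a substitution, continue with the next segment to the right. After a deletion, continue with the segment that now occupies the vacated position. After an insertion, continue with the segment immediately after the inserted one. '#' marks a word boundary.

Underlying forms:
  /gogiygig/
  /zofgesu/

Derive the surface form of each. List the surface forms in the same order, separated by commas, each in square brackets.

[godiydik], [zovdesu]

/gogiygig/:
  A Initial Cluster Simplification: no change — [gogiygig]
  B Velar Fronting: [gogiygig] → [godiydig]
  C Regressive Voicing Assimilation: no change — [godiydig]
  D Final Devoicing: [godiydig] → [godiydik]
/zofgesu/:
  A Initial Cluster Simplification: no change — [zofgesu]
  B Velar Fronting: [zofgesu] → [zofdesu]
  C Regressive Voicing Assimilation: [zofdesu] → [zovdesu]
  D Final Devoicing: no change — [zovdesu]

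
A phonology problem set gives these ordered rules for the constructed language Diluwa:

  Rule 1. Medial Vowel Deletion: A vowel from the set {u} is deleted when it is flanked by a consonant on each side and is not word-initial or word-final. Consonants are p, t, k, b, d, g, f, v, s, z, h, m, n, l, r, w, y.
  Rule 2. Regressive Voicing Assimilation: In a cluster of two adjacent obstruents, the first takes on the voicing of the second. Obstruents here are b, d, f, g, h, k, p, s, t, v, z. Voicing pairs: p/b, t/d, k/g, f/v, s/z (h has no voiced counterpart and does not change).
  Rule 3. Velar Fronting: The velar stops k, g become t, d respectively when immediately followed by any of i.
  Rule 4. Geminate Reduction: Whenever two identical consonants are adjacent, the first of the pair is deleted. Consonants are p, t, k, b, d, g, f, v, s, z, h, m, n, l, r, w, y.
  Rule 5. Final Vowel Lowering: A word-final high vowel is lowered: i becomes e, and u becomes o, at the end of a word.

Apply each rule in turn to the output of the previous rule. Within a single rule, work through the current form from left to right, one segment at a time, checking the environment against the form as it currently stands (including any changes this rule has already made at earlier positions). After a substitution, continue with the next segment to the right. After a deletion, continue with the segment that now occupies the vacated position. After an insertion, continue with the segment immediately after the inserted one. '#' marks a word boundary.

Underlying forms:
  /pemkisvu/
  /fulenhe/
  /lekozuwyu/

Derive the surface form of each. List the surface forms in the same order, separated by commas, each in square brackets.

[pemtizvo], [flenhe], [lekozwyo]

/pemkisvu/:
  Rule 1 Medial Vowel Deletion: no change — [pemkisvu]
  Rule 2 Regressive Voicing Assimilation: [pemkisvu] → [pemkizvu]
  Rule 3 Velar Fronting: [pemkizvu] → [pemtizvu]
  Rule 4 Geminate Reduction: no change — [pemtizvu]
  Rule 5 Final Vowel Lowering: [pemtizvu] → [pemtizvo]
/fulenhe/:
  Rule 1 Medial Vowel Deletion: [fulenhe] → [flenhe]
  Rule 2 Regressive Voicing Assimilation: no change — [flenhe]
  Rule 3 Velar Fronting: no change — [flenhe]
  Rule 4 Geminate Reduction: no change — [flenhe]
  Rule 5 Final Vowel Lowering: no change — [flenhe]
/lekozuwyu/:
  Rule 1 Medial Vowel Deletion: [lekozuwyu] → [lekozwyu]
  Rule 2 Regressive Voicing Assimilation: no change — [lekozwyu]
  Rule 3 Velar Fronting: no change — [lekozwyu]
  Rule 4 Geminate Reduction: no change — [lekozwyu]
  Rule 5 Final Vowel Lowering: [lekozwyu] → [lekozwyo]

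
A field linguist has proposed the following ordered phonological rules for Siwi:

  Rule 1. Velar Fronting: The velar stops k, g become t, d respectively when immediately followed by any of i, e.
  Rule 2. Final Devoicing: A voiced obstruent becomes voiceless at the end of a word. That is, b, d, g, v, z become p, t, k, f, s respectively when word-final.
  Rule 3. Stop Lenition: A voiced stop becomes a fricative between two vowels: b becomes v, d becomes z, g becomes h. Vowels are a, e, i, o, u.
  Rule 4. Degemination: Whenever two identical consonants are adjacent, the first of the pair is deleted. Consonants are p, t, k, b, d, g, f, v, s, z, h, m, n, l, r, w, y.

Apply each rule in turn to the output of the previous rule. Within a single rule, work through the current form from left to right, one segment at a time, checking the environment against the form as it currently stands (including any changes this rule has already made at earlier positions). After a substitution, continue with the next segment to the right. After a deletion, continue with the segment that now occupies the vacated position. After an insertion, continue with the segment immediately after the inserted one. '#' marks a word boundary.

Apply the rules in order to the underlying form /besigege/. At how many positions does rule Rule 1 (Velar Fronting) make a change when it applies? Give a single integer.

2

Rule 1 Velar Fronting: [besigege] → [besidede]
Rule 2 Final Devoicing: no change — [besidede]
Rule 3 Stop Lenition: [besidede] → [besizeze]
Rule 4 Degemination: no change — [besizeze]
Rule Rule 1 changed 2 position(s).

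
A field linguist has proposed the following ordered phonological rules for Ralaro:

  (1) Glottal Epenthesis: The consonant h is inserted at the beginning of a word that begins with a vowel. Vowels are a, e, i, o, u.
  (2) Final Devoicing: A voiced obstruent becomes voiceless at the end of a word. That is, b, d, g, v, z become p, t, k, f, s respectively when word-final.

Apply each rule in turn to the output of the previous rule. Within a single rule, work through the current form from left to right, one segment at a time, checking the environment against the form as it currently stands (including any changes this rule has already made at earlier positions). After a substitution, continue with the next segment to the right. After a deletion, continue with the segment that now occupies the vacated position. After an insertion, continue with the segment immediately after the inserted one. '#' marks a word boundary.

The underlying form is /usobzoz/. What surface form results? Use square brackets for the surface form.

(1) Glottal Epenthesis: [usobzoz] → [husobzoz]
(2) Final Devoicing: [husobzoz] → [husobzos]

[husobzos]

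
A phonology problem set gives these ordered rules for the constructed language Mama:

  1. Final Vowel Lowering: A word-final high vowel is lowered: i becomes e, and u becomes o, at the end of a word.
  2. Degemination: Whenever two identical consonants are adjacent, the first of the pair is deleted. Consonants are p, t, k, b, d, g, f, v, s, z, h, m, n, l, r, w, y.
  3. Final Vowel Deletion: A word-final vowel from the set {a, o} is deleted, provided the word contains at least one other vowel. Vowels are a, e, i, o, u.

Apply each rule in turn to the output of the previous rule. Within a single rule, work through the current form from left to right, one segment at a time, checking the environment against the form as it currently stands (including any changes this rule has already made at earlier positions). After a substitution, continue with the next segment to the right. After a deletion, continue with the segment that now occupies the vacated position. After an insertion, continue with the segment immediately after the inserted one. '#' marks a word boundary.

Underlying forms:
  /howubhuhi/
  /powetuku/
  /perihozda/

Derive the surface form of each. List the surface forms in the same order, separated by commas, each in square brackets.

[howubhuhe], [powetuk], [perihozd]

/howubhuhi/:
  1 Final Vowel Lowering: [howubhuhi] → [howubhuhe]
  2 Degemination: no change — [howubhuhe]
  3 Final Vowel Deletion: no change — [howubhuhe]
/powetuku/:
  1 Final Vowel Lowering: [powetuku] → [powetuko]
  2 Degemination: no change — [powetuko]
  3 Final Vowel Deletion: [powetuko] → [powetuk]
/perihozda/:
  1 Final Vowel Lowering: no change — [perihozda]
  2 Degemination: no change — [perihozda]
  3 Final Vowel Deletion: [perihozda] → [perihozd]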